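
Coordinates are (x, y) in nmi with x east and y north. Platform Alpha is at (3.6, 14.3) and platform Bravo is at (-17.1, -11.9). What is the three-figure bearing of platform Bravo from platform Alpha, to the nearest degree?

Δeast = -17.1 − 3.6 = -20.70; Δnorth = -11.9 − 14.3 = -26.20.
Bearing = atan2(Δeast, Δnorth) mod 360° = 218.31° ≈ 218°.

218°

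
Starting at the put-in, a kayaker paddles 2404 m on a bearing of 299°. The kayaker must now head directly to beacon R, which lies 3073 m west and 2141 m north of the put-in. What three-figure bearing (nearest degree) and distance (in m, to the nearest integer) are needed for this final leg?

Leg 1 (299°, 2404 m): east 2404 sin 299° = -2102.59, north 2404 cos 299° = 1165.48
Current position: (-2102.59, 1165.48). Target: (-3073, 2141). Remaining: Δeast = -970.41, Δnorth = 975.52.
Bearing = atan2(-970.41, 975.52) mod 360° = 315.15°; distance = √((-970.41)² + (975.52)²) = 1375.986 m.

315°, 1376 m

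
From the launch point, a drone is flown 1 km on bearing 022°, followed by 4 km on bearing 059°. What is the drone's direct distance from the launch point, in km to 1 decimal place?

4.8 km

Leg 1 (022°, 1 km): east 1 sin 22° = 0.37, north 1 cos 22° = 0.93
Leg 2 (059°, 4 km): east 4 sin 59° = 3.43, north 4 cos 59° = 2.06
Net: 3.80 east, 2.99 north. Distance = √((3.80)² + (2.99)²) = 4.836 km.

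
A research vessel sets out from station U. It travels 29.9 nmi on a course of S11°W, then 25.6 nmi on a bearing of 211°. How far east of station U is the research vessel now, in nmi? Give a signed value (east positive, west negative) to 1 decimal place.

Leg 1 (S11°W, 29.9 nmi): east 29.9 sin 191° = -5.71, north 29.9 cos 191° = -29.35
Leg 2 (211°, 25.6 nmi): east 25.6 sin 211° = -13.18, north 25.6 cos 211° = -21.94
Net east component: -18.89 nmi.

-18.9 nmi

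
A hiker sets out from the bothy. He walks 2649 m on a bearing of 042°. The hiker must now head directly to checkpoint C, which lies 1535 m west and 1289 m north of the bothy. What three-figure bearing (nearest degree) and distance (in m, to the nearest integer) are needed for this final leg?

258°, 3377 m

Leg 1 (042°, 2649 m): east 2649 sin 42° = 1772.53, north 2649 cos 42° = 1968.59
Current position: (1772.53, 1968.59). Target: (-1535, 1289). Remaining: Δeast = -3307.53, Δnorth = -679.59.
Bearing = atan2(-3307.53, -679.59) mod 360° = 258.39°; distance = √((-3307.53)² + (-679.59)²) = 3376.622 m.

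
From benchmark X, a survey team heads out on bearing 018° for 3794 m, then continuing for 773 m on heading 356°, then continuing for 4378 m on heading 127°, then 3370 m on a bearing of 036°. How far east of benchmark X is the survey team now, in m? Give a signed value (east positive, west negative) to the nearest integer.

6596 m

Leg 1 (018°, 3794 m): east 3794 sin 18° = 1172.41, north 3794 cos 18° = 3608.31
Leg 2 (356°, 773 m): east 773 sin 356° = -53.92, north 773 cos 356° = 771.12
Leg 3 (127°, 4378 m): east 4378 sin 127° = 3496.43, north 4378 cos 127° = -2634.75
Leg 4 (036°, 3370 m): east 3370 sin 36° = 1980.84, north 3370 cos 36° = 2726.39
Net east component: 6595.75 m.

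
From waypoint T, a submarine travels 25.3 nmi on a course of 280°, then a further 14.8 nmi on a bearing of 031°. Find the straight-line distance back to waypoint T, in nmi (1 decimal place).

24.3 nmi

Leg 1 (280°, 25.3 nmi): east 25.3 sin 280° = -24.92, north 25.3 cos 280° = 4.39
Leg 2 (031°, 14.8 nmi): east 14.8 sin 31° = 7.62, north 14.8 cos 31° = 12.69
Net: -17.29 east, 17.08 north. Distance = √((-17.29)² + (17.08)²) = 24.305 nmi.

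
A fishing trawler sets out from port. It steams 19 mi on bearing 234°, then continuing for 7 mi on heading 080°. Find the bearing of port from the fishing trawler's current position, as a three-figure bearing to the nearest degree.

Leg 1 (234°, 19 mi): east 19 sin 234° = -15.37, north 19 cos 234° = -11.17
Leg 2 (080°, 7 mi): east 7 sin 80° = 6.89, north 7 cos 80° = 1.22
Net displacement: -8.48 east, -9.95 north. Direction back to start is (8.48, 9.95): bearing = atan2(8.48, 9.95) mod 360° = 40.43° ≈ 040°.

040°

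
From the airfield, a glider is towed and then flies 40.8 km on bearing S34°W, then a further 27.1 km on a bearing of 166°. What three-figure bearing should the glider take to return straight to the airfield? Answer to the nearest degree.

015°

Leg 1 (S34°W, 40.8 km): east 40.8 sin 214° = -22.82, north 40.8 cos 214° = -33.82
Leg 2 (166°, 27.1 km): east 27.1 sin 166° = 6.56, north 27.1 cos 166° = -26.30
Net displacement: -16.26 east, -60.12 north. Direction back to start is (16.26, 60.12): bearing = atan2(16.26, 60.12) mod 360° = 15.13° ≈ 015°.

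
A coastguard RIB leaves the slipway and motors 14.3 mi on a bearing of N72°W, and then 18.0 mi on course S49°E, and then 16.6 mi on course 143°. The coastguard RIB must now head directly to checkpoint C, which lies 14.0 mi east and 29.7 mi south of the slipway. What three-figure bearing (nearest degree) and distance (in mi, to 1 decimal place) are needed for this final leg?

156°, 9.9 mi

Leg 1 (N72°W, 14.3 mi): east 14.3 sin 288° = -13.60, north 14.3 cos 288° = 4.42
Leg 2 (S49°E, 18.0 mi): east 18.0 sin 131° = 13.58, north 18.0 cos 131° = -11.81
Leg 3 (143°, 16.6 mi): east 16.6 sin 143° = 9.99, north 16.6 cos 143° = -13.26
Current position: (9.97, -20.65). Target: (14.0, -29.7). Remaining: Δeast = 4.03, Δnorth = -9.05.
Bearing = atan2(4.03, -9.05) mod 360° = 156.03°; distance = √((4.03)² + (-9.05)²) = 9.907 mi.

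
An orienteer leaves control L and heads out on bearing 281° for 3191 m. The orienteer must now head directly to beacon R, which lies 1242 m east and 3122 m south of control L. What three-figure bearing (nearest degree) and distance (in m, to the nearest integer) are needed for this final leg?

130°, 5749 m

Leg 1 (281°, 3191 m): east 3191 sin 281° = -3132.37, north 3191 cos 281° = 608.87
Current position: (-3132.37, 608.87). Target: (1242, -3122). Remaining: Δeast = 4374.37, Δnorth = -3730.87.
Bearing = atan2(4374.37, -3730.87) mod 360° = 130.46°; distance = √((4374.37)² + (-3730.87)²) = 5749.307 m.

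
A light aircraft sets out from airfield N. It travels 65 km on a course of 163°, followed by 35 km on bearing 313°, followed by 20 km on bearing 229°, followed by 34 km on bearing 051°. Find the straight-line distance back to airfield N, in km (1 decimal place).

Leg 1 (163°, 65 km): east 65 sin 163° = 19.00, north 65 cos 163° = -62.16
Leg 2 (313°, 35 km): east 35 sin 313° = -25.60, north 35 cos 313° = 23.87
Leg 3 (229°, 20 km): east 20 sin 229° = -15.09, north 20 cos 229° = -13.12
Leg 4 (051°, 34 km): east 34 sin 51° = 26.42, north 34 cos 51° = 21.40
Net: 4.74 east, -30.01 north. Distance = √((4.74)² + (-30.01)²) = 30.385 km.

30.4 km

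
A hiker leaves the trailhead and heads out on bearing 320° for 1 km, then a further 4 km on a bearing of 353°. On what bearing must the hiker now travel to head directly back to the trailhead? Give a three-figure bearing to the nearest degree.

167°

Leg 1 (320°, 1 km): east 1 sin 320° = -0.64, north 1 cos 320° = 0.77
Leg 2 (353°, 4 km): east 4 sin 353° = -0.49, north 4 cos 353° = 3.97
Net displacement: -1.13 east, 4.74 north. Direction back to start is (1.13, -4.74): bearing = atan2(1.13, -4.74) mod 360° = 166.58° ≈ 167°.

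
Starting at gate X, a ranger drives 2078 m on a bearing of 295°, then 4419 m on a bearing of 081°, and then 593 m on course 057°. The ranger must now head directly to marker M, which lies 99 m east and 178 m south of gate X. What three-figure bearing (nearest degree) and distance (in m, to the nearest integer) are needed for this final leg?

234°, 3547 m

Leg 1 (295°, 2078 m): east 2078 sin 295° = -1883.31, north 2078 cos 295° = 878.20
Leg 2 (081°, 4419 m): east 4419 sin 81° = 4364.59, north 4419 cos 81° = 691.28
Leg 3 (057°, 593 m): east 593 sin 57° = 497.33, north 593 cos 57° = 322.97
Current position: (2978.62, 1892.46). Target: (99, -178). Remaining: Δeast = -2879.62, Δnorth = -2070.46.
Bearing = atan2(-2879.62, -2070.46) mod 360° = 234.28°; distance = √((-2879.62)² + (-2070.46)²) = 3546.687 m.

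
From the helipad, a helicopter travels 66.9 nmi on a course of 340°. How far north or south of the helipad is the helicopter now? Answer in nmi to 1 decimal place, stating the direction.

62.9 nmi north

Leg 1 (340°, 66.9 nmi): east 66.9 sin 340° = -22.88, north 66.9 cos 340° = 62.87
Net north component: 62.87 nmi.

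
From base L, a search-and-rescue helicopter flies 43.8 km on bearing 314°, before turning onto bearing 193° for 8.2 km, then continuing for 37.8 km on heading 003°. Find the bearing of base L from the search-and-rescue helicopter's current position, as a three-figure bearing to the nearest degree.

Leg 1 (314°, 43.8 km): east 43.8 sin 314° = -31.51, north 43.8 cos 314° = 30.43
Leg 2 (193°, 8.2 km): east 8.2 sin 193° = -1.84, north 8.2 cos 193° = -7.99
Leg 3 (003°, 37.8 km): east 37.8 sin 3° = 1.98, north 37.8 cos 3° = 37.75
Net displacement: -31.37 east, 60.18 north. Direction back to start is (31.37, -60.18): bearing = atan2(31.37, -60.18) mod 360° = 152.47° ≈ 152°.

152°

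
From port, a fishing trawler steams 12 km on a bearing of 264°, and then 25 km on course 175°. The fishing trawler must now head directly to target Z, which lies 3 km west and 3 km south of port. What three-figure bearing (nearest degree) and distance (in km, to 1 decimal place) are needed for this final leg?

Leg 1 (264°, 12 km): east 12 sin 264° = -11.93, north 12 cos 264° = -1.25
Leg 2 (175°, 25 km): east 25 sin 175° = 2.18, north 25 cos 175° = -24.90
Current position: (-9.76, -26.16). Target: (-3, -3). Remaining: Δeast = 6.76, Δnorth = 23.16.
Bearing = atan2(6.76, 23.16) mod 360° = 16.26°; distance = √((6.76)² + (23.16)²) = 24.124 km.

016°, 24.1 km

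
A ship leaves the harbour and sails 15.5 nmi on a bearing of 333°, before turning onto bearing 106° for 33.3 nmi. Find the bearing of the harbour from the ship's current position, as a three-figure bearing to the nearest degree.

259°

Leg 1 (333°, 15.5 nmi): east 15.5 sin 333° = -7.04, north 15.5 cos 333° = 13.81
Leg 2 (106°, 33.3 nmi): east 33.3 sin 106° = 32.01, north 33.3 cos 106° = -9.18
Net displacement: 24.97 east, 4.63 north. Direction back to start is (-24.97, -4.63): bearing = atan2(-24.97, -4.63) mod 360° = 259.49° ≈ 259°.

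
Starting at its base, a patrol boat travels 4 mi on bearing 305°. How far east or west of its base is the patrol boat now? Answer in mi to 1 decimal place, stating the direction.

3.3 mi west

Leg 1 (305°, 4 mi): east 4 sin 305° = -3.28, north 4 cos 305° = 2.29
Net east component: -3.28 mi.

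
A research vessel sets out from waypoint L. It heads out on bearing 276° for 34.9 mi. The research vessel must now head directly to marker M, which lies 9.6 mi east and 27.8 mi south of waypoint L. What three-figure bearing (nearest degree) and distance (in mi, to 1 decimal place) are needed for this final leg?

Leg 1 (276°, 34.9 mi): east 34.9 sin 276° = -34.71, north 34.9 cos 276° = 3.65
Current position: (-34.71, 3.65). Target: (9.6, -27.8). Remaining: Δeast = 44.31, Δnorth = -31.45.
Bearing = atan2(44.31, -31.45) mod 360° = 125.37°; distance = √((44.31)² + (-31.45)²) = 54.335 mi.

125°, 54.3 mi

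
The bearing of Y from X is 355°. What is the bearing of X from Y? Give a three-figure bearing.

Back-bearing = 355° − 180° = 175°.

175°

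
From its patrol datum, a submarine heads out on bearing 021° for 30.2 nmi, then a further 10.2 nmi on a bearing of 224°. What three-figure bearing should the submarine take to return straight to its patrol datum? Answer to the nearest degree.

Leg 1 (021°, 30.2 nmi): east 30.2 sin 21° = 10.82, north 30.2 cos 21° = 28.19
Leg 2 (224°, 10.2 nmi): east 10.2 sin 224° = -7.09, north 10.2 cos 224° = -7.34
Net displacement: 3.74 east, 20.86 north. Direction back to start is (-3.74, -20.86): bearing = atan2(-3.74, -20.86) mod 360° = 190.16° ≈ 190°.

190°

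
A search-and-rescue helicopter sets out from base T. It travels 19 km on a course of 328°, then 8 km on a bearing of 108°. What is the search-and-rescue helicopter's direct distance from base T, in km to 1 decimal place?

Leg 1 (328°, 19 km): east 19 sin 328° = -10.07, north 19 cos 328° = 16.11
Leg 2 (108°, 8 km): east 8 sin 108° = 7.61, north 8 cos 108° = -2.47
Net: -2.46 east, 13.64 north. Distance = √((-2.46)² + (13.64)²) = 13.861 km.

13.9 km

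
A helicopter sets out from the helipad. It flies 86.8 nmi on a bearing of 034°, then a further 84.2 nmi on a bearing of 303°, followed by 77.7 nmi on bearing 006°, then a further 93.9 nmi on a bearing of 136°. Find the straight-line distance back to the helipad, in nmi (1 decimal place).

137.5 nmi

Leg 1 (034°, 86.8 nmi): east 86.8 sin 34° = 48.54, north 86.8 cos 34° = 71.96
Leg 2 (303°, 84.2 nmi): east 84.2 sin 303° = -70.62, north 84.2 cos 303° = 45.86
Leg 3 (006°, 77.7 nmi): east 77.7 sin 6° = 8.12, north 77.7 cos 6° = 77.27
Leg 4 (136°, 93.9 nmi): east 93.9 sin 136° = 65.23, north 93.9 cos 136° = -67.55
Net: 51.27 east, 127.55 north. Distance = √((51.27)² + (127.55)²) = 137.467 nmi.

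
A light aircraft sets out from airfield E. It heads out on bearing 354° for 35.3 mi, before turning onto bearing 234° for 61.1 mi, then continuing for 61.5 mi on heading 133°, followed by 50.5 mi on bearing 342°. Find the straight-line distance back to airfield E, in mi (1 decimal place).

24.3 mi

Leg 1 (354°, 35.3 mi): east 35.3 sin 354° = -3.69, north 35.3 cos 354° = 35.11
Leg 2 (234°, 61.1 mi): east 61.1 sin 234° = -49.43, north 61.1 cos 234° = -35.91
Leg 3 (133°, 61.5 mi): east 61.5 sin 133° = 44.98, north 61.5 cos 133° = -41.94
Leg 4 (342°, 50.5 mi): east 50.5 sin 342° = -15.61, north 50.5 cos 342° = 48.03
Net: -23.75 east, 5.28 north. Distance = √((-23.75)² + (5.28)²) = 24.327 mi.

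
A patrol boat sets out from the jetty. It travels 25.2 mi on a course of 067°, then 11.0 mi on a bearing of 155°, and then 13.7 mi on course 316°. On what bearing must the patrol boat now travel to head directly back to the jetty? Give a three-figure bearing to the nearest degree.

242°

Leg 1 (067°, 25.2 mi): east 25.2 sin 67° = 23.20, north 25.2 cos 67° = 9.85
Leg 2 (155°, 11.0 mi): east 11.0 sin 155° = 4.65, north 11.0 cos 155° = -9.97
Leg 3 (316°, 13.7 mi): east 13.7 sin 316° = -9.52, north 13.7 cos 316° = 9.85
Net displacement: 18.33 east, 9.73 north. Direction back to start is (-18.33, -9.73): bearing = atan2(-18.33, -9.73) mod 360° = 242.03° ≈ 242°.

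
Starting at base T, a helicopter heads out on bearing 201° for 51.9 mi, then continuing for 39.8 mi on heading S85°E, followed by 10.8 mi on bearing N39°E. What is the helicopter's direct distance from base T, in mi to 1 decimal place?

51.7 mi

Leg 1 (201°, 51.9 mi): east 51.9 sin 201° = -18.60, north 51.9 cos 201° = -48.45
Leg 2 (S85°E, 39.8 mi): east 39.8 sin 95° = 39.65, north 39.8 cos 95° = -3.47
Leg 3 (N39°E, 10.8 mi): east 10.8 sin 39° = 6.80, north 10.8 cos 39° = 8.39
Net: 27.85 east, -43.53 north. Distance = √((27.85)² + (-43.53)²) = 51.673 mi.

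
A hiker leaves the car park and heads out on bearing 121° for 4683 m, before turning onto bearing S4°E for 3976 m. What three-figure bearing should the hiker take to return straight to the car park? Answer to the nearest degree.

326°

Leg 1 (121°, 4683 m): east 4683 sin 121° = 4014.11, north 4683 cos 121° = -2411.92
Leg 2 (S4°E, 3976 m): east 3976 sin 176° = 277.35, north 3976 cos 176° = -3966.31
Net displacement: 4291.47 east, -6378.24 north. Direction back to start is (-4291.47, 6378.24): bearing = atan2(-4291.47, 6378.24) mod 360° = 326.07° ≈ 326°.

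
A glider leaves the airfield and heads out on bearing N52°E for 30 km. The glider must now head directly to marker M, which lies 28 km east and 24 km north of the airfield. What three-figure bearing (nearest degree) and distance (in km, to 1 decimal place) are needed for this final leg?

038°, 7.0 km

Leg 1 (N52°E, 30 km): east 30 sin 52° = 23.64, north 30 cos 52° = 18.47
Current position: (23.64, 18.47). Target: (28, 24). Remaining: Δeast = 4.36, Δnorth = 5.53.
Bearing = atan2(4.36, 5.53) mod 360° = 38.25°; distance = √((4.36)² + (5.53)²) = 7.042 km.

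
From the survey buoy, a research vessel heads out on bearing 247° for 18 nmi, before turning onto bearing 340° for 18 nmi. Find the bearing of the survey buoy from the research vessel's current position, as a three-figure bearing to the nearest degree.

Leg 1 (247°, 18 nmi): east 18 sin 247° = -16.57, north 18 cos 247° = -7.03
Leg 2 (340°, 18 nmi): east 18 sin 340° = -6.16, north 18 cos 340° = 16.91
Net displacement: -22.73 east, 9.88 north. Direction back to start is (22.73, -9.88): bearing = atan2(22.73, -9.88) mod 360° = 113.50° ≈ 114°.

114°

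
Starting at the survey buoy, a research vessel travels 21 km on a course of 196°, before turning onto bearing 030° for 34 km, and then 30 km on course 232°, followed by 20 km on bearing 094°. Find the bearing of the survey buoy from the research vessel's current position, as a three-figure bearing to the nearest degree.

325°

Leg 1 (196°, 21 km): east 21 sin 196° = -5.79, north 21 cos 196° = -20.19
Leg 2 (030°, 34 km): east 34 sin 30° = 17.00, north 34 cos 30° = 29.44
Leg 3 (232°, 30 km): east 30 sin 232° = -23.64, north 30 cos 232° = -18.47
Leg 4 (094°, 20 km): east 20 sin 94° = 19.95, north 20 cos 94° = -1.40
Net displacement: 7.52 east, -10.61 north. Direction back to start is (-7.52, 10.61): bearing = atan2(-7.52, 10.61) mod 360° = 324.65° ≈ 325°.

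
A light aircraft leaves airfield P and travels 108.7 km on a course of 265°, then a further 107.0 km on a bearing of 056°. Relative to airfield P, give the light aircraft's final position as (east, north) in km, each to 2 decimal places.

Leg 1 (265°, 108.7 km): east 108.7 sin 265° = -108.29, north 108.7 cos 265° = -9.47
Leg 2 (056°, 107.0 km): east 107.0 sin 56° = 88.71, north 107.0 cos 56° = 59.83
Summing: -19.58 km east, 50.36 km north → (-19.58, 50.36).

(-19.58, 50.36)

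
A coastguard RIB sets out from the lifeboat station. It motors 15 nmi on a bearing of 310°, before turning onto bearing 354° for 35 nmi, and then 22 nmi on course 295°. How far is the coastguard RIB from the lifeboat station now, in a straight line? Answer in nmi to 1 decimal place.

64.2 nmi

Leg 1 (310°, 15 nmi): east 15 sin 310° = -11.49, north 15 cos 310° = 9.64
Leg 2 (354°, 35 nmi): east 35 sin 354° = -3.66, north 35 cos 354° = 34.81
Leg 3 (295°, 22 nmi): east 22 sin 295° = -19.94, north 22 cos 295° = 9.30
Net: -35.09 east, 53.75 north. Distance = √((-35.09)² + (53.75)²) = 64.187 nmi.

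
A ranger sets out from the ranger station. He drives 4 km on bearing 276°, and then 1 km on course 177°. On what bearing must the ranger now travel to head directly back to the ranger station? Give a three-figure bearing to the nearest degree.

082°

Leg 1 (276°, 4 km): east 4 sin 276° = -3.98, north 4 cos 276° = 0.42
Leg 2 (177°, 1 km): east 1 sin 177° = 0.05, north 1 cos 177° = -1.00
Net displacement: -3.93 east, -0.58 north. Direction back to start is (3.93, 0.58): bearing = atan2(3.93, 0.58) mod 360° = 81.59° ≈ 082°.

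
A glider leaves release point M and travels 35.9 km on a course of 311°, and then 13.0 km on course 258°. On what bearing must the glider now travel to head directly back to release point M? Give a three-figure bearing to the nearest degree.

Leg 1 (311°, 35.9 km): east 35.9 sin 311° = -27.09, north 35.9 cos 311° = 23.55
Leg 2 (258°, 13.0 km): east 13.0 sin 258° = -12.72, north 13.0 cos 258° = -2.70
Net displacement: -39.81 east, 20.85 north. Direction back to start is (39.81, -20.85): bearing = atan2(39.81, -20.85) mod 360° = 117.64° ≈ 118°.

118°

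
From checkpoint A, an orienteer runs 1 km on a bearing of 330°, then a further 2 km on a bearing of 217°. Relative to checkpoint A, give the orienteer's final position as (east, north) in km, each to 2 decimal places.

Leg 1 (330°, 1 km): east 1 sin 330° = -0.50, north 1 cos 330° = 0.87
Leg 2 (217°, 2 km): east 2 sin 217° = -1.20, north 2 cos 217° = -1.60
Summing: -1.70 km east, -0.73 km north → (-1.70, -0.73).

(-1.70, -0.73)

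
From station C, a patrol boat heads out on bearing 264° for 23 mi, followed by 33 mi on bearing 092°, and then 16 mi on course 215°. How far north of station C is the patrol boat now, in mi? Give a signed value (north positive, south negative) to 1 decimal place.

Leg 1 (264°, 23 mi): east 23 sin 264° = -22.87, north 23 cos 264° = -2.40
Leg 2 (092°, 33 mi): east 33 sin 92° = 32.98, north 33 cos 92° = -1.15
Leg 3 (215°, 16 mi): east 16 sin 215° = -9.18, north 16 cos 215° = -13.11
Net north component: -16.66 mi.

-16.7 mi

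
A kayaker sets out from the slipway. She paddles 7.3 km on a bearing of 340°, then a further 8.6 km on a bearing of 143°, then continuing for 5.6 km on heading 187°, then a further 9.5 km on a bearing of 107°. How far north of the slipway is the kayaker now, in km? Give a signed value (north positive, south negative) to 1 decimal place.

Leg 1 (340°, 7.3 km): east 7.3 sin 340° = -2.50, north 7.3 cos 340° = 6.86
Leg 2 (143°, 8.6 km): east 8.6 sin 143° = 5.18, north 8.6 cos 143° = -6.87
Leg 3 (187°, 5.6 km): east 5.6 sin 187° = -0.68, north 5.6 cos 187° = -5.56
Leg 4 (107°, 9.5 km): east 9.5 sin 107° = 9.08, north 9.5 cos 107° = -2.78
Net north component: -8.34 km.

-8.3 km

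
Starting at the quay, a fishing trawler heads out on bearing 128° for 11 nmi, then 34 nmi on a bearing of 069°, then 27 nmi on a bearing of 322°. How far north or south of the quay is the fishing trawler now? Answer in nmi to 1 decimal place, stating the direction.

Leg 1 (128°, 11 nmi): east 11 sin 128° = 8.67, north 11 cos 128° = -6.77
Leg 2 (069°, 34 nmi): east 34 sin 69° = 31.74, north 34 cos 69° = 12.18
Leg 3 (322°, 27 nmi): east 27 sin 322° = -16.62, north 27 cos 322° = 21.28
Net north component: 26.69 nmi.

26.7 nmi north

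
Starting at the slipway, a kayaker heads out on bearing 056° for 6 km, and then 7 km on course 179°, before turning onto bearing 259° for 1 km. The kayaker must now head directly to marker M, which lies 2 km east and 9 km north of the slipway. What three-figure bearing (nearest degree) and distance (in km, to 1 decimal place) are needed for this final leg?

Leg 1 (056°, 6 km): east 6 sin 56° = 4.97, north 6 cos 56° = 3.36
Leg 2 (179°, 7 km): east 7 sin 179° = 0.12, north 7 cos 179° = -7.00
Leg 3 (259°, 1 km): east 1 sin 259° = -0.98, north 1 cos 259° = -0.19
Current position: (4.11, -3.83). Target: (2, 9). Remaining: Δeast = -2.11, Δnorth = 12.83.
Bearing = atan2(-2.11, 12.83) mod 360° = 350.64°; distance = √((-2.11)² + (12.83)²) = 13.008 km.

351°, 13.0 km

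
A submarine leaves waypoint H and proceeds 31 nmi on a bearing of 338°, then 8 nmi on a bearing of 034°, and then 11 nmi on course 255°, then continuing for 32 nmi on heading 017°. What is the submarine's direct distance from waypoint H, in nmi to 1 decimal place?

Leg 1 (338°, 31 nmi): east 31 sin 338° = -11.61, north 31 cos 338° = 28.74
Leg 2 (034°, 8 nmi): east 8 sin 34° = 4.47, north 8 cos 34° = 6.63
Leg 3 (255°, 11 nmi): east 11 sin 255° = -10.63, north 11 cos 255° = -2.85
Leg 4 (017°, 32 nmi): east 32 sin 17° = 9.36, north 32 cos 17° = 30.60
Net: -8.41 east, 63.13 north. Distance = √((-8.41)² + (63.13)²) = 63.687 nmi.

63.7 nmi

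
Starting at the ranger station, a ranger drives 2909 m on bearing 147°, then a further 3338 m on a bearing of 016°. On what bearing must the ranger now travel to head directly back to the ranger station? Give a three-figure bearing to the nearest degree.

253°

Leg 1 (147°, 2909 m): east 2909 sin 147° = 1584.35, north 2909 cos 147° = -2439.69
Leg 2 (016°, 3338 m): east 3338 sin 16° = 920.08, north 3338 cos 16° = 3208.69
Net displacement: 2504.43 east, 769.00 north. Direction back to start is (-2504.43, -769.00): bearing = atan2(-2504.43, -769.00) mod 360° = 252.93° ≈ 253°.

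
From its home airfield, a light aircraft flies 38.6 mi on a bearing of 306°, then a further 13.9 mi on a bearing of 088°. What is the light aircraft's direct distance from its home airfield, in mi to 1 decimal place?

28.9 mi

Leg 1 (306°, 38.6 mi): east 38.6 sin 306° = -31.23, north 38.6 cos 306° = 22.69
Leg 2 (088°, 13.9 mi): east 13.9 sin 88° = 13.89, north 13.9 cos 88° = 0.49
Net: -17.34 east, 23.17 north. Distance = √((-17.34)² + (23.17)²) = 28.941 mi.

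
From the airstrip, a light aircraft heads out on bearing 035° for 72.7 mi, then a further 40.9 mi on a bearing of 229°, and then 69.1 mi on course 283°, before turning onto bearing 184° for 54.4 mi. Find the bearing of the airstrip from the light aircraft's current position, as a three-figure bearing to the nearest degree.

084°

Leg 1 (035°, 72.7 mi): east 72.7 sin 35° = 41.70, north 72.7 cos 35° = 59.55
Leg 2 (229°, 40.9 mi): east 40.9 sin 229° = -30.87, north 40.9 cos 229° = -26.83
Leg 3 (283°, 69.1 mi): east 69.1 sin 283° = -67.33, north 69.1 cos 283° = 15.54
Leg 4 (184°, 54.4 mi): east 54.4 sin 184° = -3.79, north 54.4 cos 184° = -54.27
Net displacement: -60.29 east, -6.00 north. Direction back to start is (60.29, 6.00): bearing = atan2(60.29, 6.00) mod 360° = 84.31° ≈ 084°.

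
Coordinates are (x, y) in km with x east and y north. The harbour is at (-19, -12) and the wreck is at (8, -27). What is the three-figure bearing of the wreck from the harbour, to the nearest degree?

119°

Δeast = 8 − -19 = 27.00; Δnorth = -27 − -12 = -15.00.
Bearing = atan2(Δeast, Δnorth) mod 360° = 119.05° ≈ 119°.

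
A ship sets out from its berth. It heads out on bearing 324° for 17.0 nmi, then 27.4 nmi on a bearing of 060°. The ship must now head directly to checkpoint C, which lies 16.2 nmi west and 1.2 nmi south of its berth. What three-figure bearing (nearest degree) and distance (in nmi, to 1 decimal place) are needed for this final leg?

Leg 1 (324°, 17.0 nmi): east 17.0 sin 324° = -9.99, north 17.0 cos 324° = 13.75
Leg 2 (060°, 27.4 nmi): east 27.4 sin 60° = 23.73, north 27.4 cos 60° = 13.70
Current position: (13.74, 27.45). Target: (-16.2, -1.2). Remaining: Δeast = -29.94, Δnorth = -28.65.
Bearing = atan2(-29.94, -28.65) mod 360° = 226.25°; distance = √((-29.94)² + (-28.65)²) = 41.439 nmi.

226°, 41.4 nmi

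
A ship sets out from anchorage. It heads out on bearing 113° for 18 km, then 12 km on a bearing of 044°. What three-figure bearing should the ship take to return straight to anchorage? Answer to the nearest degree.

Leg 1 (113°, 18 km): east 18 sin 113° = 16.57, north 18 cos 113° = -7.03
Leg 2 (044°, 12 km): east 12 sin 44° = 8.34, north 12 cos 44° = 8.63
Net displacement: 24.90 east, 1.60 north. Direction back to start is (-24.90, -1.60): bearing = atan2(-24.90, -1.60) mod 360° = 266.33° ≈ 266°.

266°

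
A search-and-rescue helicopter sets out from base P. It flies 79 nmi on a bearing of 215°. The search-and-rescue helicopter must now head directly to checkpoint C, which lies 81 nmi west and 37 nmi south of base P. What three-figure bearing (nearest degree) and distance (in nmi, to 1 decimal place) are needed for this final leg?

Leg 1 (215°, 79 nmi): east 79 sin 215° = -45.31, north 79 cos 215° = -64.71
Current position: (-45.31, -64.71). Target: (-81, -37). Remaining: Δeast = -35.69, Δnorth = 27.71.
Bearing = atan2(-35.69, 27.71) mod 360° = 307.83°; distance = √((-35.69)² + (27.71)²) = 45.184 nmi.

308°, 45.2 nmi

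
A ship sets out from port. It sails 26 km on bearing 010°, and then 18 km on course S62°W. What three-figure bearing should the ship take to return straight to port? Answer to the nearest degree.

Leg 1 (010°, 26 km): east 26 sin 10° = 4.51, north 26 cos 10° = 25.61
Leg 2 (S62°W, 18 km): east 18 sin 242° = -15.89, north 18 cos 242° = -8.45
Net displacement: -11.38 east, 17.15 north. Direction back to start is (11.38, -17.15): bearing = atan2(11.38, -17.15) mod 360° = 146.44° ≈ 146°.

146°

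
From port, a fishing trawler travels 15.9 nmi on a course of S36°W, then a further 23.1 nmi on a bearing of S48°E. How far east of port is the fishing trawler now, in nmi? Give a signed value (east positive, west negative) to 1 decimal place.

7.8 nmi

Leg 1 (S36°W, 15.9 nmi): east 15.9 sin 216° = -9.35, north 15.9 cos 216° = -12.86
Leg 2 (S48°E, 23.1 nmi): east 23.1 sin 132° = 17.17, north 23.1 cos 132° = -15.46
Net east component: 7.82 nmi.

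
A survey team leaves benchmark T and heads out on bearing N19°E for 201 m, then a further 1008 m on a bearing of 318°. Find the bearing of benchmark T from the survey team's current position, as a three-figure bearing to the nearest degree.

147°

Leg 1 (N19°E, 201 m): east 201 sin 19° = 65.44, north 201 cos 19° = 190.05
Leg 2 (318°, 1008 m): east 1008 sin 318° = -674.48, north 1008 cos 318° = 749.09
Net displacement: -609.04 east, 939.14 north. Direction back to start is (609.04, -939.14): bearing = atan2(609.04, -939.14) mod 360° = 147.04° ≈ 147°.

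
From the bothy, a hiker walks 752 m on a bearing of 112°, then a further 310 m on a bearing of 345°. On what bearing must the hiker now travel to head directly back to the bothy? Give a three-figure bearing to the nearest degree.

Leg 1 (112°, 752 m): east 752 sin 112° = 697.24, north 752 cos 112° = -281.70
Leg 2 (345°, 310 m): east 310 sin 345° = -80.23, north 310 cos 345° = 299.44
Net displacement: 617.01 east, 17.73 north. Direction back to start is (-617.01, -17.73): bearing = atan2(-617.01, -17.73) mod 360° = 268.35° ≈ 268°.

268°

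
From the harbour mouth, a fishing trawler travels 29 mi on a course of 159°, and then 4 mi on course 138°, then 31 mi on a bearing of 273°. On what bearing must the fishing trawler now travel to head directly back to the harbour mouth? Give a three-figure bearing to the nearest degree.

Leg 1 (159°, 29 mi): east 29 sin 159° = 10.39, north 29 cos 159° = -27.07
Leg 2 (138°, 4 mi): east 4 sin 138° = 2.68, north 4 cos 138° = -2.97
Leg 3 (273°, 31 mi): east 31 sin 273° = -30.96, north 31 cos 273° = 1.62
Net displacement: -17.89 east, -28.42 north. Direction back to start is (17.89, 28.42): bearing = atan2(17.89, 28.42) mod 360° = 32.18° ≈ 032°.

032°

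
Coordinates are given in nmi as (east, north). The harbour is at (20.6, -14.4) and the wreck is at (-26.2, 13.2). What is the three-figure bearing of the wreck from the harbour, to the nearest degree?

301°

Δeast = -26.2 − 20.6 = -46.80; Δnorth = 13.2 − -14.4 = 27.60.
Bearing = atan2(Δeast, Δnorth) mod 360° = 300.53° ≈ 301°.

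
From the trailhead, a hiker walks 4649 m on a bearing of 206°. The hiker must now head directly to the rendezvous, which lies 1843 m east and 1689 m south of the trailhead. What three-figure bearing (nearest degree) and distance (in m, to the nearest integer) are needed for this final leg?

Leg 1 (206°, 4649 m): east 4649 sin 206° = -2037.99, north 4649 cos 206° = -4178.49
Current position: (-2037.99, -4178.49). Target: (1843, -1689). Remaining: Δeast = 3880.99, Δnorth = 2489.49.
Bearing = atan2(3880.99, 2489.49) mod 360° = 57.32°; distance = √((3880.99)² + (2489.49)²) = 4610.818 m.

057°, 4611 m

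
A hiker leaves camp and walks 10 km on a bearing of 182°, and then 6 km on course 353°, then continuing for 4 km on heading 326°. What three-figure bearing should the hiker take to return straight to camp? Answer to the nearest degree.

078°

Leg 1 (182°, 10 km): east 10 sin 182° = -0.35, north 10 cos 182° = -9.99
Leg 2 (353°, 6 km): east 6 sin 353° = -0.73, north 6 cos 353° = 5.96
Leg 3 (326°, 4 km): east 4 sin 326° = -2.24, north 4 cos 326° = 3.32
Net displacement: -3.32 east, -0.72 north. Direction back to start is (3.32, 0.72): bearing = atan2(3.32, 0.72) mod 360° = 77.71° ≈ 078°.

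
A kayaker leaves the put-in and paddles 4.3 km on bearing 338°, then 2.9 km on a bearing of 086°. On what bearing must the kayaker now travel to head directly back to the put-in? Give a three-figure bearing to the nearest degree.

Leg 1 (338°, 4.3 km): east 4.3 sin 338° = -1.61, north 4.3 cos 338° = 3.99
Leg 2 (086°, 2.9 km): east 2.9 sin 86° = 2.89, north 2.9 cos 86° = 0.20
Net displacement: 1.28 east, 4.19 north. Direction back to start is (-1.28, -4.19): bearing = atan2(-1.28, -4.19) mod 360° = 197.02° ≈ 197°.

197°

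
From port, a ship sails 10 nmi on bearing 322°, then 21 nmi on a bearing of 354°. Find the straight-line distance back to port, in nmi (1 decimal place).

30.0 nmi

Leg 1 (322°, 10 nmi): east 10 sin 322° = -6.16, north 10 cos 322° = 7.88
Leg 2 (354°, 21 nmi): east 21 sin 354° = -2.20, north 21 cos 354° = 20.88
Net: -8.35 east, 28.77 north. Distance = √((-8.35)² + (28.77)²) = 29.953 nmi.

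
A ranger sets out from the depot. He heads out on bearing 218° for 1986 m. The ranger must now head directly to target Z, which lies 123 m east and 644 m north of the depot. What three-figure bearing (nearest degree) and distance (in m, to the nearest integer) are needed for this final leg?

031°, 2587 m

Leg 1 (218°, 1986 m): east 1986 sin 218° = -1222.70, north 1986 cos 218° = -1564.99
Current position: (-1222.70, -1564.99). Target: (123, 644). Remaining: Δeast = 1345.70, Δnorth = 2208.99.
Bearing = atan2(1345.70, 2208.99) mod 360° = 31.35°; distance = √((1345.70)² + (2208.99)²) = 2586.610 m.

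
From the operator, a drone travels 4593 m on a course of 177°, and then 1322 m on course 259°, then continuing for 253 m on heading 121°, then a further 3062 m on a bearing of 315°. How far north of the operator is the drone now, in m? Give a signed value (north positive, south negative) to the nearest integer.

-2804 m

Leg 1 (177°, 4593 m): east 4593 sin 177° = 240.38, north 4593 cos 177° = -4586.71
Leg 2 (259°, 1322 m): east 1322 sin 259° = -1297.71, north 1322 cos 259° = -252.25
Leg 3 (121°, 253 m): east 253 sin 121° = 216.86, north 253 cos 121° = -130.30
Leg 4 (315°, 3062 m): east 3062 sin 315° = -2165.16, north 3062 cos 315° = 2165.16
Net north component: -2804.10 m.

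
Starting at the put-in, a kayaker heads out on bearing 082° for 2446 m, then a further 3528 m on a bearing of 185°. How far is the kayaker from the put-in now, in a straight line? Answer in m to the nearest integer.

Leg 1 (082°, 2446 m): east 2446 sin 82° = 2422.20, north 2446 cos 82° = 340.42
Leg 2 (185°, 3528 m): east 3528 sin 185° = -307.49, north 3528 cos 185° = -3514.57
Net: 2114.71 east, -3174.16 north. Distance = √((2114.71)² + (-3174.16)²) = 3814.089 m.

3814 m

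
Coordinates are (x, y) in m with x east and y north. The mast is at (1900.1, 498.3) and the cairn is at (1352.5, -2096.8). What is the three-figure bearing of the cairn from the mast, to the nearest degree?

192°

Δeast = 1352.5 − 1900.1 = -547.60; Δnorth = -2096.8 − 498.3 = -2595.10.
Bearing = atan2(Δeast, Δnorth) mod 360° = 191.92° ≈ 192°.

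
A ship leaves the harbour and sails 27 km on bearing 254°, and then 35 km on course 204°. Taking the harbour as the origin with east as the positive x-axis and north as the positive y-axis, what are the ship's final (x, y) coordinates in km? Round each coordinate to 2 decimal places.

(-40.19, -39.42)

Leg 1 (254°, 27 km): east 27 sin 254° = -25.95, north 27 cos 254° = -7.44
Leg 2 (204°, 35 km): east 35 sin 204° = -14.24, north 35 cos 204° = -31.97
Summing: -40.19 km east, -39.42 km north → (-40.19, -39.42).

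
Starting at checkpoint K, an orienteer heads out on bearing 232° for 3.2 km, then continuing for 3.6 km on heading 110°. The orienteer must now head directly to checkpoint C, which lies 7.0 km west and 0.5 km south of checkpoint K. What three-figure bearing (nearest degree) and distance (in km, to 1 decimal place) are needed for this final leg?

289°, 8.3 km

Leg 1 (232°, 3.2 km): east 3.2 sin 232° = -2.52, north 3.2 cos 232° = -1.97
Leg 2 (110°, 3.6 km): east 3.6 sin 110° = 3.38, north 3.6 cos 110° = -1.23
Current position: (0.86, -3.20). Target: (-7.0, -0.5). Remaining: Δeast = -7.86, Δnorth = 2.70.
Bearing = atan2(-7.86, 2.70) mod 360° = 288.96°; distance = √((-7.86)² + (2.70)²) = 8.312 km.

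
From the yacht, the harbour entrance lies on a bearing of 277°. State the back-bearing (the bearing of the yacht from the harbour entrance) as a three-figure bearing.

097°

Back-bearing = 277° − 180° = 097°.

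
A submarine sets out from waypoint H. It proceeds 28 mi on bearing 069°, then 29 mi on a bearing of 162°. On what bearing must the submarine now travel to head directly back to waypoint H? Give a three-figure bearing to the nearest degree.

297°

Leg 1 (069°, 28 mi): east 28 sin 69° = 26.14, north 28 cos 69° = 10.03
Leg 2 (162°, 29 mi): east 29 sin 162° = 8.96, north 29 cos 162° = -27.58
Net displacement: 35.10 east, -17.55 north. Direction back to start is (-35.10, 17.55): bearing = atan2(-35.10, 17.55) mod 360° = 296.56° ≈ 297°.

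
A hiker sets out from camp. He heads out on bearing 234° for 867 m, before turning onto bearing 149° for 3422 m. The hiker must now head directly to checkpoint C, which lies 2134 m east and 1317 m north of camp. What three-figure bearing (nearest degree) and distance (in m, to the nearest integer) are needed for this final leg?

Leg 1 (234°, 867 m): east 867 sin 234° = -701.42, north 867 cos 234° = -509.61
Leg 2 (149°, 3422 m): east 3422 sin 149° = 1762.46, north 3422 cos 149° = -2933.23
Current position: (1061.04, -3442.84). Target: (2134, 1317). Remaining: Δeast = 1072.96, Δnorth = 4759.84.
Bearing = atan2(1072.96, 4759.84) mod 360° = 12.70°; distance = √((1072.96)² + (4759.84)²) = 4879.270 m.

013°, 4879 m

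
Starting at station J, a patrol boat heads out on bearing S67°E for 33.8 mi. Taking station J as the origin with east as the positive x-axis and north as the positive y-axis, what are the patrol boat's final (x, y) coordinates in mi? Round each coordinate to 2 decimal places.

(31.11, -13.21)

Leg 1 (S67°E, 33.8 mi): east 33.8 sin 113° = 31.11, north 33.8 cos 113° = -13.21
Summing: 31.11 mi east, -13.21 mi north → (31.11, -13.21).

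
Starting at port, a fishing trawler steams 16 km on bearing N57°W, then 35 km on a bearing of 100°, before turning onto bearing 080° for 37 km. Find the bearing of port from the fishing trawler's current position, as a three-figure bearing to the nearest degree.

Leg 1 (N57°W, 16 km): east 16 sin 303° = -13.42, north 16 cos 303° = 8.71
Leg 2 (100°, 35 km): east 35 sin 100° = 34.47, north 35 cos 100° = -6.08
Leg 3 (080°, 37 km): east 37 sin 80° = 36.44, north 37 cos 80° = 6.42
Net displacement: 57.49 east, 9.06 north. Direction back to start is (-57.49, -9.06): bearing = atan2(-57.49, -9.06) mod 360° = 261.04° ≈ 261°.

261°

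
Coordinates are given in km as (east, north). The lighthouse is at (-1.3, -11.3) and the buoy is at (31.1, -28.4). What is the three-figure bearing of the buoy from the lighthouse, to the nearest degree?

Δeast = 31.1 − -1.3 = 32.40; Δnorth = -28.4 − -11.3 = -17.10.
Bearing = atan2(Δeast, Δnorth) mod 360° = 117.82° ≈ 118°.

118°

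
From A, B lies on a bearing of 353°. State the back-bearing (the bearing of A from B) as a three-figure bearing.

173°

Back-bearing = 353° − 180° = 173°.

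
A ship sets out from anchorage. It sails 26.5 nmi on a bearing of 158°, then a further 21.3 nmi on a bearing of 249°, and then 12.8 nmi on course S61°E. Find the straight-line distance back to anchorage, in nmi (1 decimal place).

38.4 nmi

Leg 1 (158°, 26.5 nmi): east 26.5 sin 158° = 9.93, north 26.5 cos 158° = -24.57
Leg 2 (249°, 21.3 nmi): east 21.3 sin 249° = -19.89, north 21.3 cos 249° = -7.63
Leg 3 (S61°E, 12.8 nmi): east 12.8 sin 119° = 11.20, north 12.8 cos 119° = -6.21
Net: 1.24 east, -38.41 north. Distance = √((1.24)² + (-38.41)²) = 38.429 nmi.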